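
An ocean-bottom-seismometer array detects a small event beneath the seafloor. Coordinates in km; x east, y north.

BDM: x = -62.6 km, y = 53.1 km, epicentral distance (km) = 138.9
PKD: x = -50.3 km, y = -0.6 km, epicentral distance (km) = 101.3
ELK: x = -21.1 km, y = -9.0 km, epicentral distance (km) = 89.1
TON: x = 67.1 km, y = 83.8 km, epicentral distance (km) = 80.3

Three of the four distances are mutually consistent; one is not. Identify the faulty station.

Solve using three stations at a time. Using BDM, ELK, TON (subtract circle equations pairwise → linear system) gives (x, y) ≈ (67.1, 3.5).
Distances from that point to each station vs reported:
  BDM: calculated 138.9 vs reported 138.9 → residual 0.0 km
  PKD: calculated 117.5 vs reported 101.3 → residual 16.2 km
  ELK: calculated 89.1 vs reported 89.1 → residual 0.0 km
  TON: calculated 80.3 vs reported 80.3 → residual 0.0 km
BDM, ELK, TON are mutually consistent (residuals ≈ 0); PKD is off by 16.2 km.

PKD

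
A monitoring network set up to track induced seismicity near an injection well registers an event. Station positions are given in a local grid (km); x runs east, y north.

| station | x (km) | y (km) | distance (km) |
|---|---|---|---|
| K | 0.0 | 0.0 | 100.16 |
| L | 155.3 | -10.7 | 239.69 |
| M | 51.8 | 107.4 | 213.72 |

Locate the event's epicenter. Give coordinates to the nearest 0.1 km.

Circle about each station: x² + y² = 100.16²; (x − 155.3)² + (y + 10.7)² = 239.69²; (x − 51.8)² + (y − 107.4)² = 213.72².
Subtracting the K equation from the L and M equations removes the quadratic terms:
310.6 x − 21.4 y = -23186.69
103.6 x + 214.8 y = -21426.21
Solving the 2×2 system: x ≈ -78.9, y ≈ -61.7 km.
Check against K (with the unrounded x, y): √(x²+y²) = 100.16 ≈ 100.16 km. ✓

x ≈ -78.9 km, y ≈ -61.7 km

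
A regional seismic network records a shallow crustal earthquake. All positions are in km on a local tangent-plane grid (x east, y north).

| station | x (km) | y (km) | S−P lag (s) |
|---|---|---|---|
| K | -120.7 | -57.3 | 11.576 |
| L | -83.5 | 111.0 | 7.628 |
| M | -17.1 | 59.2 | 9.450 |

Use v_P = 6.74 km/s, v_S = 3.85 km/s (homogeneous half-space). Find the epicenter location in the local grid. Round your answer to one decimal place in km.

x ≈ -100.7 km, y ≈ 44.7 km

Distance from S−P lag: d = Δt · v_P v_S / (v_P − v_S) = Δt · (6.74·3.85)/(6.74−3.85) ≈ 8.9789·Δt.
So d_K = 103.94, d_L = 68.49, d_M = 84.85 km.
Circle about each station: (x + 120.7)² + (y + 57.3)² = 103.94²; (x + 83.5)² + (y − 111.0)² = 68.49²; (x + 17.1)² + (y − 59.2)² = 84.85².
Subtracting pairs of circle equations eliminates x²+y² and gives linear equations (the radical axes):
74.4 x + 336.6 y = 7554.11
207.2 x + 233.0 y = -10450.73
Solving the 2×2 system: x ≈ -100.7, y ≈ 44.7 km.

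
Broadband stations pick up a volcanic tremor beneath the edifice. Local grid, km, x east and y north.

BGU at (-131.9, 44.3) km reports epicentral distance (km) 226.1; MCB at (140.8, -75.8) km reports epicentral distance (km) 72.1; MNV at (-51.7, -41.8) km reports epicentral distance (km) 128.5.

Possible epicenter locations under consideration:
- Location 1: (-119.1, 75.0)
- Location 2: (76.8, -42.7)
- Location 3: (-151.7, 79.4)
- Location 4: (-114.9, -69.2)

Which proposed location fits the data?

For each candidate, compare |candidate − station| to the reported distance:
Location 1: residuals BGU 192.8, MCB 228.4, MNV 6.4 → max 228.4 km
Location 2: residuals BGU 0.0, MCB 0.0, MNV 0.0 → max 0.0 km
Location 3: residuals BGU 185.8, MCB 259.0, MNV 28.6 → max 259.0 km
Location 4: residuals BGU 111.3, MCB 183.7, MNV 59.6 → max 183.7 km
Only Location 2 has all residuals ≈ 0.

Location 2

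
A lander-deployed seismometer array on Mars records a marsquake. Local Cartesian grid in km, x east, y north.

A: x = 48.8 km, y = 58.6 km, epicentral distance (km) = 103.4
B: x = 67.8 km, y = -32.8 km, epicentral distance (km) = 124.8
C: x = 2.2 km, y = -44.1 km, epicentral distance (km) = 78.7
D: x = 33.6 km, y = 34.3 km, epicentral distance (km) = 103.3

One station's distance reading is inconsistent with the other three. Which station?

D

Solve using three stations at a time. Using A, B, C (subtract circle equations pairwise → linear system) gives (x, y) ≈ (-46.2, 17.9).
Distances from that point to each station vs reported:
  A: calculated 103.4 vs reported 103.4 → residual 0.0 km
  B: calculated 124.8 vs reported 124.8 → residual 0.0 km
  C: calculated 78.7 vs reported 78.7 → residual 0.0 km
  D: calculated 81.5 vs reported 103.3 → residual 21.8 km
A, B, C are mutually consistent (residuals ≈ 0); D is off by 21.8 km.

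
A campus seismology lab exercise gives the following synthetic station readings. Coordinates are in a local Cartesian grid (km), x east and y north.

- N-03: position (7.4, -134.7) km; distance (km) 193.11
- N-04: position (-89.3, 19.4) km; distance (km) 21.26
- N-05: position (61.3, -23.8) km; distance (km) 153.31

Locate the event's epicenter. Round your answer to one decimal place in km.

-79.0 km east, 38.0 km north

Circle about each station: (x − 7.4)² + (y + 134.7)² = 193.11²; (x + 89.3)² + (y − 19.4)² = 21.26²; (x − 61.3)² + (y + 23.8)² = 153.31².
Subtracting pairs of circle equations eliminates x²+y² and gives linear equations (the radical axes):
-193.4 x + 308.2 y = 26991.48
107.8 x + 221.8 y = -87.20
Solving the 2×2 system: x ≈ -79.0, y ≈ 38.0 km.
Check against N-03 (with the unrounded x, y): √((x − 7.4)²+(y + 134.7)²) = 193.11 ≈ 193.11 km. ✓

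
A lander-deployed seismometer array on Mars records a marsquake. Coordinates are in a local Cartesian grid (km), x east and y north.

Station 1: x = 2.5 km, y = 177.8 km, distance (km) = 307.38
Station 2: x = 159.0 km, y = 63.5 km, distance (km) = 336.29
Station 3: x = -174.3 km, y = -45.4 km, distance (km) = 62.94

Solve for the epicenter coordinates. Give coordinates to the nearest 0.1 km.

Circle about each station: (x − 2.5)² + (y − 177.8)² = 307.38²; (x − 159.0)² + (y − 63.5)² = 336.29²; (x + 174.3)² + (y + 45.4)² = 62.94².
Subtracting pairs of circle equations eliminates x²+y² and gives linear equations (the radical axes):
313.0 x − 228.6 y = -20914.34
-353.6 x − 446.4 y = 91343.58
Solving the 2×2 system: x ≈ -137.0, y ≈ -96.1 km.

(-137.0, -96.1)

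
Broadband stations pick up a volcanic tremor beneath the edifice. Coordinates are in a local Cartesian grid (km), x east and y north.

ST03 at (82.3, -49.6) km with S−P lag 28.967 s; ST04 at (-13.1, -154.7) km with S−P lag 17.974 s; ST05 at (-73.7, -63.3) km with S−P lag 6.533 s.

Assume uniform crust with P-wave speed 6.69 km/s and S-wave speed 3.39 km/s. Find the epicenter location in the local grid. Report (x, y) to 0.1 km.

Distance from S−P lag: d = Δt · v_P v_S / (v_P − v_S) = Δt · (6.69·3.39)/(6.69−3.39) ≈ 6.8725·Δt.
So d_ST03 = 199.07, d_ST04 = 123.53, d_ST05 = 44.90 km.
Circle about each station: (x − 82.3)² + (y + 49.6)² = 199.07²; (x + 13.1)² + (y + 154.7)² = 123.53²; (x + 73.7)² + (y + 63.3)² = 44.90².
Subtracting pairs of circle equations eliminates x²+y² and gives linear equations (the radical axes):
-190.8 x − 210.2 y = 39239.45
-312.0 x − 27.4 y = 37817.98
Solving the 2×2 system: x ≈ -113.9, y ≈ -83.3 km.

(-113.9, -83.3)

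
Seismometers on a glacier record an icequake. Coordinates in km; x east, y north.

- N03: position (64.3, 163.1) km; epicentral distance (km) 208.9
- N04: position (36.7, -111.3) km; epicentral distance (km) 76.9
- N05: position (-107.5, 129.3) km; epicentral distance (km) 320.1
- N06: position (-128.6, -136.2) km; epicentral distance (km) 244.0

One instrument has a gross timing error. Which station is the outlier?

Solve using three stations at a time. Using N04, N05, N06 (subtract circle equations pairwise → linear system) gives (x, y) ≈ (113.1, -102.7).
Distances from that point to each station vs reported:
  N03: calculated 270.2 vs reported 208.9 → residual 61.3 km
  N04: calculated 76.9 vs reported 76.9 → residual 0.0 km
  N05: calculated 320.1 vs reported 320.1 → residual 0.0 km
  N06: calculated 244.0 vs reported 244.0 → residual 0.0 km
N04, N05, N06 are mutually consistent (residuals ≈ 0); N03 is off by 61.3 km.

N03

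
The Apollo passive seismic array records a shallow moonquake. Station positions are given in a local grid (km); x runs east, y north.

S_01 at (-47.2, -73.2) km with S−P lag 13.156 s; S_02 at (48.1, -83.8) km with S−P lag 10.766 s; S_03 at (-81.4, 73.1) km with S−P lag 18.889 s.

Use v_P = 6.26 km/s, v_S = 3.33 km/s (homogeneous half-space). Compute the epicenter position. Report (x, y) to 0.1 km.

Distance from S−P lag: d = Δt · v_P v_S / (v_P − v_S) = Δt · (6.26·3.33)/(6.26−3.33) ≈ 7.1146·Δt.
So d_S_01 = 93.60, d_S_02 = 76.60, d_S_03 = 134.39 km.
Circle about each station: (x + 47.2)² + (y + 73.2)² = 93.60²; (x − 48.1)² + (y + 83.8)² = 76.60²; (x + 81.4)² + (y − 73.1)² = 134.39².
Subtracting the S_01 equation from the S_02 and S_03 equations removes the quadratic terms:
190.6 x − 21.2 y = 4643.37
-68.4 x + 292.6 y = -4916.22
Solving the 2×2 system: x ≈ 23.1, y ≈ -11.4 km.
Check against S_01 (with the unrounded x, y): √((x + 47.2)²+(y + 73.2)²) = 93.59 ≈ 93.60 km. ✓

x ≈ 23.1 km, y ≈ -11.4 km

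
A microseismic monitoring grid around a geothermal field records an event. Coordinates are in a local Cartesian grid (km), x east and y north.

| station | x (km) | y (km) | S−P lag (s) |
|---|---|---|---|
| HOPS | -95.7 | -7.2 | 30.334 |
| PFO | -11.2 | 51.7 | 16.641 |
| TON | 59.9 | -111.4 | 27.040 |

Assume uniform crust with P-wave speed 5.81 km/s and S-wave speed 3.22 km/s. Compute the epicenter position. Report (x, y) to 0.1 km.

(106.0, 78.4)

Distance from S−P lag: d = Δt · v_P v_S / (v_P − v_S) = Δt · (5.81·3.22)/(5.81−3.22) ≈ 7.2232·Δt.
So d_HOPS = 219.11, d_PFO = 120.20, d_TON = 195.32 km.
Circle about each station: (x + 95.7)² + (y + 7.2)² = 219.11²; (x + 11.2)² + (y − 51.7)² = 120.20²; (x − 59.9)² + (y + 111.4)² = 195.32².
Subtracting pairs of circle equations eliminates x²+y² and gives linear equations (the radical axes):
169.0 x + 117.8 y = 27149.15
311.2 x − 208.4 y = 16646.93
Solving the 2×2 system: x ≈ 106.0, y ≈ 78.4 km.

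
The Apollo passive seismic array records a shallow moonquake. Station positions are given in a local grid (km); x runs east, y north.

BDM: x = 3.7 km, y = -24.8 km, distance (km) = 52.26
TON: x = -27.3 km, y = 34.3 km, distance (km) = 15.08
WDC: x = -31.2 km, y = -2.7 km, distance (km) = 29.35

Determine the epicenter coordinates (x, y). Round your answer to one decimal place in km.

Circle about each station: (x − 3.7)² + (y + 24.8)² = 52.26²; (x + 27.3)² + (y − 34.3)² = 15.08²; (x + 31.2)² + (y + 2.7)² = 29.35².
Subtracting pairs of circle equations eliminates x²+y² and gives linear equations (the radical axes):
-62.0 x + 118.2 y = 3796.75
-69.8 x + 44.2 y = 2221.69
Solving the 2×2 system: x ≈ -17.2, y ≈ 23.1 km.

-17.2 km east, 23.1 km north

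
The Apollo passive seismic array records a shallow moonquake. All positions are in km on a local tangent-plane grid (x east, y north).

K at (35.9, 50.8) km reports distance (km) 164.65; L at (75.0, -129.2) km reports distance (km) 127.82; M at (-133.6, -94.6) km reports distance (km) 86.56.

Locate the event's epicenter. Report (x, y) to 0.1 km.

Circle about each station: (x − 35.9)² + (y − 50.8)² = 164.65²; (x − 75.0)² + (y + 129.2)² = 127.82²; (x + 133.6)² + (y + 94.6)² = 86.56².
Subtracting the K equation from the L and M equations removes the quadratic terms:
78.2 x − 360.0 y = 29219.86
-339.0 x − 290.8 y = 42545.66
Solving the 2×2 system: x ≈ -47.1, y ≈ -91.4 km.

-47.1 km east, -91.4 km north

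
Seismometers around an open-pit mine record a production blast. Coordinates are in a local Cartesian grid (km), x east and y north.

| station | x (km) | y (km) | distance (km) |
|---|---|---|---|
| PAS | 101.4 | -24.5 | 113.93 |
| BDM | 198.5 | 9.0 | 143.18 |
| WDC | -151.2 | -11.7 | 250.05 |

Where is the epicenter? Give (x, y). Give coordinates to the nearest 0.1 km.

Circle about each station: (x − 101.4)² + (y + 24.5)² = 113.93²; (x − 198.5)² + (y − 9.0)² = 143.18²; (x + 151.2)² + (y + 11.7)² = 250.05².
Subtracting the PAS equation from the BDM and WDC equations removes the quadratic terms:
194.2 x + 67.0 y = 21080.57
-505.2 x + 25.6 y = -37428.84
Solving the 2×2 system: x ≈ 78.5, y ≈ 87.1 km.
Check against PAS (with the unrounded x, y): √((x − 101.4)²+(y + 24.5)²) = 113.93 ≈ 113.93 km. ✓

x ≈ 78.5 km, y ≈ 87.1 km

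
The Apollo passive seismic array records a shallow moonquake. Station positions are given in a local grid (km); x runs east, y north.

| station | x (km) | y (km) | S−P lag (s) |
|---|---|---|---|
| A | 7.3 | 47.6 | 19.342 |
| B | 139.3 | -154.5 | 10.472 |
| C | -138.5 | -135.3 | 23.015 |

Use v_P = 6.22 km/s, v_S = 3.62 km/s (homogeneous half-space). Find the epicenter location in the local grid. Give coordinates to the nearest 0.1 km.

Distance from S−P lag: d = Δt · v_P v_S / (v_P − v_S) = Δt · (6.22·3.62)/(6.22−3.62) ≈ 8.6602·Δt.
So d_A = 167.50, d_B = 90.69, d_C = 199.31 km.
Circle about each station: (x − 7.3)² + (y − 47.6)² = 167.50²; (x − 139.3)² + (y + 154.5)² = 90.69²; (x + 138.5)² + (y + 135.3)² = 199.31².
Subtracting the A equation from the B and C equations removes the quadratic terms:
264.0 x − 404.2 y = 60787.26
-291.6 x − 365.8 y = 23501.06
Solving the 2×2 system: x ≈ 59.4, y ≈ -111.6 km.
Check against A (with the unrounded x, y): √((x − 7.3)²+(y − 47.6)²) = 167.50 ≈ 167.50 km. ✓

x ≈ 59.4 km, y ≈ -111.6 km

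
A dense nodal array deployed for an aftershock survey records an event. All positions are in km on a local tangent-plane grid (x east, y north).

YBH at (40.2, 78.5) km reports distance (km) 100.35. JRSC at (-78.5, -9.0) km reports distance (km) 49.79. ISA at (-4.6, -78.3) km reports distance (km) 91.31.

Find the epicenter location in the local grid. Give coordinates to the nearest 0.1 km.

Circle about each station: (x − 40.2)² + (y − 78.5)² = 100.35²; (x + 78.5)² + (y + 9.0)² = 49.79²; (x + 4.6)² + (y + 78.3)² = 91.31².
Subtracting pairs of circle equations eliminates x²+y² and gives linear equations (the radical axes):
-237.4 x − 175.0 y = 6056.04
-89.6 x − 313.6 y = 106.37
Solving the 2×2 system: x ≈ -32.0, y ≈ 8.8 km.

-32.0 km east, 8.8 km north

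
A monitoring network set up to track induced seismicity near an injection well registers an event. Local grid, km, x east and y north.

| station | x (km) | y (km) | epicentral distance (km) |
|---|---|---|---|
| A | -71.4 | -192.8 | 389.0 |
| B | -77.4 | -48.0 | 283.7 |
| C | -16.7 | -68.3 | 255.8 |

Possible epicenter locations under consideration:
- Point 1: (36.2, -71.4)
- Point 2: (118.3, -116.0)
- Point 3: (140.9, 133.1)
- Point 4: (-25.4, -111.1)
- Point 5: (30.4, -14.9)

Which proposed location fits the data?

Point 3

For each candidate, compare |candidate − station| to the reported distance:
Point 1: residuals A 226.8, B 167.7, C 202.8 → max 226.8 km
Point 2: residuals A 184.3, B 76.5, C 112.6 → max 184.3 km
Point 3: residuals A 0.1, B 0.1, C 0.1 → max 0.1 km
Point 4: residuals A 295.2, B 201.9, C 212.1 → max 295.2 km
Point 5: residuals A 184.0, B 170.9, C 184.6 → max 184.6 km
Only Point 3 has all residuals ≈ 0.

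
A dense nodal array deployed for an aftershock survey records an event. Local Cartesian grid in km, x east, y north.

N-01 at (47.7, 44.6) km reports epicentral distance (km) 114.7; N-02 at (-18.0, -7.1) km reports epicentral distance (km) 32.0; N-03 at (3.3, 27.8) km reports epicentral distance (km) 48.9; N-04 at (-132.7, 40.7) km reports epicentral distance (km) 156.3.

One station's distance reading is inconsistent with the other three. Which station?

Solve using three stations at a time. Using N-02, N-03, N-04 (subtract circle equations pairwise → linear system) gives (x, y) ≈ (11.1, -20.5).
Distances from that point to each station vs reported:
  N-01: calculated 74.7 vs reported 114.7 → residual 40.0 km
  N-02: calculated 32.1 vs reported 32.0 → residual 0.1 km
  N-03: calculated 48.9 vs reported 48.9 → residual 0.0 km
  N-04: calculated 156.3 vs reported 156.3 → residual 0.0 km
N-02, N-03, N-04 are mutually consistent (residuals ≈ 0); N-01 is off by 40.0 km.

N-01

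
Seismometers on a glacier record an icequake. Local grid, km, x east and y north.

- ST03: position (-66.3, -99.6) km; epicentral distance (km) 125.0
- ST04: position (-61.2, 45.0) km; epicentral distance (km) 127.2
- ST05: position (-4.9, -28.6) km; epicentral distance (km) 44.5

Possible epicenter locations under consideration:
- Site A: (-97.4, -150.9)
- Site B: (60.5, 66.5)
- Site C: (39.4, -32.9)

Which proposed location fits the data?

For each candidate, compare |candidate − station| to the reported distance:
Site A: residuals ST03 65.0, ST04 72.0, ST05 108.8 → max 108.8 km
Site B: residuals ST03 84.0, ST04 3.6, ST05 70.9 → max 84.0 km
Site C: residuals ST03 0.0, ST04 0.0, ST05 0.0 → max 0.0 km
Only Site C has all residuals ≈ 0.

Site C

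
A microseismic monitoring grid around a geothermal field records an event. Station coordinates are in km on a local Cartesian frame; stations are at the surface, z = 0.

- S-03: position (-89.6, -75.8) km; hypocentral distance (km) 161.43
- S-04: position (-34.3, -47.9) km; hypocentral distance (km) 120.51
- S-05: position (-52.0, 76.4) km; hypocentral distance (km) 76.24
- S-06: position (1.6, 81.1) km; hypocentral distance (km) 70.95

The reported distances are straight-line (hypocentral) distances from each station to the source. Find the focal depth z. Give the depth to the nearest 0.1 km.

z ≈ 62.9 km

Each station gives a sphere (x−x_i)² + (y−y_i)² + z² = d_i² (stations at z=0).
Subtracting the S-03 sphere from S-04 and S-05: z² cancels, leaving linear equations in x and y:
110.6 x + 55.8 y = 1234.08
75.2 x + 304.4 y = 15014.27
Solving: x ≈ -15.681, y ≈ 53.198 km (keep extra digits for the depth step; rounded: -15.7, 53.2).
Then from the S-03 sphere: z² = 161.43² − (x + 89.6)² − (y + 75.8)² with x = -15.681, y = 53.198, so z ≈ 62.890 ≈ 62.9 km.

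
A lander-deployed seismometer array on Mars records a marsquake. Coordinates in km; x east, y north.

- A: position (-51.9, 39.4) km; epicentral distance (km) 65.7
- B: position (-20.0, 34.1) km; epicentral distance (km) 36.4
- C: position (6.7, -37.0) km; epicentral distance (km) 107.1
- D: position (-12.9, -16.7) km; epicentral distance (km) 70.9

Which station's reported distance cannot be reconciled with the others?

Solve using three stations at a time. Using A, B, D (subtract circle equations pairwise → linear system) gives (x, y) ≈ (13.0, 49.3).
Distances from that point to each station vs reported:
  A: calculated 65.7 vs reported 65.7 → residual 0.0 km
  B: calculated 36.3 vs reported 36.4 → residual 0.1 km
  C: calculated 86.5 vs reported 107.1 → residual 20.6 km
  D: calculated 70.9 vs reported 70.9 → residual 0.0 km
A, B, D are mutually consistent (residuals ≈ 0); C is off by 20.6 km.

C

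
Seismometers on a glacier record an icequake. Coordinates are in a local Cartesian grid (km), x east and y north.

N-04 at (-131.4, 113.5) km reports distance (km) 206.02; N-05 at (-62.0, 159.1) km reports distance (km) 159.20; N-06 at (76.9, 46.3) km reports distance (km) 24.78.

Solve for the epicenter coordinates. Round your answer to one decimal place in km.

x ≈ 70.0 km, y ≈ 70.1 km

Circle about each station: (x + 131.4)² + (y − 113.5)² = 206.02²; (x + 62.0)² + (y − 159.1)² = 159.20²; (x − 76.9)² + (y − 46.3)² = 24.78².
Subtracting the N-04 equation from the N-05 and N-06 equations removes the quadratic terms:
138.8 x + 91.2 y = 16108.20
416.6 x − 134.4 y = 19739.28
Solving the 2×2 system: x ≈ 70.0, y ≈ 70.1 km.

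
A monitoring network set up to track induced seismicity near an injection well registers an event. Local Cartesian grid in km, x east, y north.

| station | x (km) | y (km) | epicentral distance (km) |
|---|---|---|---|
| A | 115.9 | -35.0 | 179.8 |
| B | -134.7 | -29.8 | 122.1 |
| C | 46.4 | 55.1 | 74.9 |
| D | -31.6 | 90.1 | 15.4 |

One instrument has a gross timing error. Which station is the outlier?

B

Solve using three stations at a time. Using A, C, D (subtract circle equations pairwise → linear system) gives (x, y) ≈ (-25.5, 76.1).
Distances from that point to each station vs reported:
  A: calculated 179.8 vs reported 179.8 → residual 0.0 km
  B: calculated 152.1 vs reported 122.1 → residual 30.0 km
  C: calculated 74.9 vs reported 74.9 → residual 0.0 km
  D: calculated 15.3 vs reported 15.4 → residual 0.1 km
A, C, D are mutually consistent (residuals ≈ 0); B is off by 30.0 km.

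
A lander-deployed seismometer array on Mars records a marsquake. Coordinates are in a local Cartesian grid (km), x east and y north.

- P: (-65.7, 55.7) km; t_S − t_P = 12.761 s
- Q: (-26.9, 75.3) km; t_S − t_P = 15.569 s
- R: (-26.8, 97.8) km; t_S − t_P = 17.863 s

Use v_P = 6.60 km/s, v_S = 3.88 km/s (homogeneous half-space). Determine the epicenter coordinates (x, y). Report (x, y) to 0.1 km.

Distance from S−P lag: d = Δt · v_P v_S / (v_P − v_S) = Δt · (6.60·3.88)/(6.60−3.88) ≈ 9.4147·Δt.
So d_P = 120.14, d_Q = 146.58, d_R = 168.17 km.
Circle about each station: (x + 65.7)² + (y − 55.7)² = 120.14²; (x + 26.9)² + (y − 75.3)² = 146.58²; (x + 26.8)² + (y − 97.8)² = 168.17².
Subtracting the P equation from the Q and R equations removes the quadratic terms:
77.6 x + 39.2 y = -8077.36
77.8 x + 84.2 y = -10983.43
Solving the 2×2 system: x ≈ -71.6, y ≈ -64.3 km.

x ≈ -71.6 km, y ≈ -64.3 km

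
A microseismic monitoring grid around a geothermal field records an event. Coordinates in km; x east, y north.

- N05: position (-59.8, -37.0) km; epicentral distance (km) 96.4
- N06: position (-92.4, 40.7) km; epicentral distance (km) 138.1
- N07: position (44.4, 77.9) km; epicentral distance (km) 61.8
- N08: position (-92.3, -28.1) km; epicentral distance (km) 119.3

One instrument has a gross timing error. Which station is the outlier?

Solve using three stations at a time. Using N05, N07, N08 (subtract circle equations pairwise → linear system) gives (x, y) ≈ (15.3, 23.4).
Distances from that point to each station vs reported:
  N05: calculated 96.4 vs reported 96.4 → residual 0.0 km
  N06: calculated 109.0 vs reported 138.1 → residual 29.1 km
  N07: calculated 61.8 vs reported 61.8 → residual 0.0 km
  N08: calculated 119.3 vs reported 119.3 → residual 0.0 km
N05, N07, N08 are mutually consistent (residuals ≈ 0); N06 is off by 29.1 km.

N06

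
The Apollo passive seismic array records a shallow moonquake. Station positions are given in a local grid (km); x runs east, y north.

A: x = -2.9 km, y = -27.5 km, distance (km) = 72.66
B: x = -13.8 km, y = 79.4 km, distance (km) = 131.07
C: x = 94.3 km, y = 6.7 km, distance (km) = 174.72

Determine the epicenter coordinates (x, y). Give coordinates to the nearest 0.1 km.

-75.0 km east, -36.5 km north

Circle about each station: (x + 2.9)² + (y + 27.5)² = 72.66²; (x + 13.8)² + (y − 79.4)² = 131.07²; (x − 94.3)² + (y − 6.7)² = 174.72².
Subtracting the A equation from the B and C equations removes the quadratic terms:
-21.8 x + 213.8 y = -6169.73
194.4 x + 68.4 y = -17074.88
Solving the 2×2 system: x ≈ -75.0, y ≈ -36.5 km.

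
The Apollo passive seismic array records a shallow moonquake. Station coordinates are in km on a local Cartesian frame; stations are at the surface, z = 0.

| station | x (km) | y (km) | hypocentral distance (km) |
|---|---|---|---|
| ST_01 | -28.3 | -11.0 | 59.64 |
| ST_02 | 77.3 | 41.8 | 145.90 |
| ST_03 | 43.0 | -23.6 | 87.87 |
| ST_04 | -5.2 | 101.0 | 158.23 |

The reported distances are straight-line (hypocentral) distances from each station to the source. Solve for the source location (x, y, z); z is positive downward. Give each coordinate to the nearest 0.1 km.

Each station gives a sphere (x−x_i)² + (y−y_i)² + z² = d_i² (stations at z=0).
Subtracting the ST_01 sphere from ST_02 and ST_03: z² cancels, leaving linear equations in x and y:
211.2 x + 105.6 y = -10929.24
142.6 x − 25.2 y = -2680.14
Solving: x ≈ -27.400, y ≈ -48.696 km (keep extra digits for the depth step; rounded: -27.4, -48.7).
Then from the ST_01 sphere: z² = 59.64² − (x + 28.3)² − (y + 11.0)² with x = -27.400, y = -48.696, so z ≈ 46.207 ≈ 46.2 km.

x ≈ -27.4 km, y ≈ -48.7 km, depth ≈ 46.2 km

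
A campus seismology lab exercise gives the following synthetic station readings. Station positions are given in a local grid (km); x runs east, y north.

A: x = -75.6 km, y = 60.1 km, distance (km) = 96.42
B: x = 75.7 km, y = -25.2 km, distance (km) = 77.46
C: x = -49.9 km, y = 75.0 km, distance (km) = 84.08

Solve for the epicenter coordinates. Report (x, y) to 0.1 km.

Circle about each station: (x + 75.6)² + (y − 60.1)² = 96.42²; (x − 75.7)² + (y + 25.2)² = 77.46²; (x + 49.9)² + (y − 75.0)² = 84.08².
Subtracting the A equation from the B and C equations removes the quadratic terms:
302.6 x − 170.6 y = 334.92
51.4 x + 29.8 y = 1015.01
Solving the 2×2 system: x ≈ 10.3, y ≈ 16.3 km.
Check against A (with the unrounded x, y): √((x + 75.6)²+(y − 60.1)²) = 96.42 ≈ 96.42 km. ✓

x ≈ 10.3 km, y ≈ 16.3 km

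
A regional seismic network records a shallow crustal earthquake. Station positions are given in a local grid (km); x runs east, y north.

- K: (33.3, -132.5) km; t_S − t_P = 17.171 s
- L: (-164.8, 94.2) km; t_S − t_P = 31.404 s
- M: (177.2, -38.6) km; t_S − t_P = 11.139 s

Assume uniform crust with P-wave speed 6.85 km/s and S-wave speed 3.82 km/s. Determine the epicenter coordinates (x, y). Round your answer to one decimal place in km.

Distance from S−P lag: d = Δt · v_P v_S / (v_P − v_S) = Δt · (6.85·3.82)/(6.85−3.82) ≈ 8.6360·Δt.
So d_K = 148.29, d_L = 271.20, d_M = 96.20 km.
Circle about each station: (x − 33.3)² + (y + 132.5)² = 148.29²; (x + 164.8)² + (y − 94.2)² = 271.20²; (x − 177.2)² + (y + 38.6)² = 96.20².
Subtracting pairs of circle equations eliminates x²+y² and gives linear equations (the radical axes):
-396.2 x + 453.4 y = -34191.98
287.8 x + 187.8 y = 26960.14
Solving the 2×2 system: x ≈ 91.0, y ≈ 4.1 km.

(91.0, 4.1)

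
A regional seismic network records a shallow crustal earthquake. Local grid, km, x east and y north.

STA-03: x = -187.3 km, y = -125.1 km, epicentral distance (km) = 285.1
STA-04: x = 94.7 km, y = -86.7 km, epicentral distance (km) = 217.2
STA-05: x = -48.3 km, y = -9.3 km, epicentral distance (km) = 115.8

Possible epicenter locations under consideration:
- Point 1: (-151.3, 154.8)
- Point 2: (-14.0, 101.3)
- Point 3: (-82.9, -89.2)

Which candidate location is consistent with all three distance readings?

For each candidate, compare |candidate − station| to the reported distance:
Point 1: residuals STA-03 2.9, STA-04 127.5, STA-05 77.9 → max 127.5 km
Point 2: residuals STA-03 0.0, STA-04 0.0, STA-05 0.0 → max 0.0 km
Point 3: residuals STA-03 174.7, STA-04 39.6, STA-05 28.7 → max 174.7 km
Only Point 2 has all residuals ≈ 0.

Point 2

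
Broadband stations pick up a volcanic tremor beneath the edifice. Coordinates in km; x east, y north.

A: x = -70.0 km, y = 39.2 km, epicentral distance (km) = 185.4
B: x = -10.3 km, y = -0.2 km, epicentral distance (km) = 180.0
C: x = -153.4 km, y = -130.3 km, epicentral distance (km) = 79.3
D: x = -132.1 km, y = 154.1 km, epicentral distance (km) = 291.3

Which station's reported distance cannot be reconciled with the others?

Solve using three stations at a time. Using A, B, D (subtract circle equations pairwise → linear system) gives (x, y) ≈ (-126.9, -137.0).
Distances from that point to each station vs reported:
  A: calculated 185.2 vs reported 185.4 → residual 0.2 km
  B: calculated 179.8 vs reported 180.0 → residual 0.2 km
  C: calculated 27.3 vs reported 79.3 → residual 52.0 km
  D: calculated 291.2 vs reported 291.3 → residual 0.1 km
A, B, D are mutually consistent (residuals ≈ 0); C is off by 52.0 km.

C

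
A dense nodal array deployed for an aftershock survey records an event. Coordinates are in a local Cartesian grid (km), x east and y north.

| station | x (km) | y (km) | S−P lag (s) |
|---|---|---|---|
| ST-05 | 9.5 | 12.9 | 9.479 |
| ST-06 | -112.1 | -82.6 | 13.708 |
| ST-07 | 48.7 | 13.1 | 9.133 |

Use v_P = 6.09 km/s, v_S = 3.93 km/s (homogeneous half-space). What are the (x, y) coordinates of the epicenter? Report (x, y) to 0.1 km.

Distance from S−P lag: d = Δt · v_P v_S / (v_P − v_S) = Δt · (6.09·3.93)/(6.09−3.93) ≈ 11.0804·Δt.
So d_ST-05 = 105.03, d_ST-06 = 151.89, d_ST-07 = 101.20 km.
Circle about each station: (x − 9.5)² + (y − 12.9)² = 105.03²; (x + 112.1)² + (y + 82.6)² = 151.89²; (x − 48.7)² + (y − 13.1)² = 101.20².
Subtracting pairs of circle equations eliminates x²+y² and gives linear equations (the radical axes):
-243.2 x − 191.0 y = 7093.24
78.4 x + 0.4 y = 3076.50
Solving the 2×2 system: x ≈ 39.7, y ≈ -87.7 km.

39.7 km east, -87.7 km north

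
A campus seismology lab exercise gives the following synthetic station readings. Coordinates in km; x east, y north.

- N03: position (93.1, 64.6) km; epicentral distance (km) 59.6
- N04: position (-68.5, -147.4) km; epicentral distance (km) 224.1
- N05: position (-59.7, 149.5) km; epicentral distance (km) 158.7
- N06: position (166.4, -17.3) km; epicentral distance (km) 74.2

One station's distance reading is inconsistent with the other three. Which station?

N05

Solve using three stations at a time. Using N03, N04, N06 (subtract circle equations pairwise → linear system) gives (x, y) ≈ (95.7, 5.1).
Distances from that point to each station vs reported:
  N03: calculated 59.6 vs reported 59.6 → residual 0.0 km
  N04: calculated 224.1 vs reported 224.1 → residual 0.0 km
  N05: calculated 212.1 vs reported 158.7 → residual 53.4 km
  N06: calculated 74.2 vs reported 74.2 → residual 0.0 km
N03, N04, N06 are mutually consistent (residuals ≈ 0); N05 is off by 53.4 km.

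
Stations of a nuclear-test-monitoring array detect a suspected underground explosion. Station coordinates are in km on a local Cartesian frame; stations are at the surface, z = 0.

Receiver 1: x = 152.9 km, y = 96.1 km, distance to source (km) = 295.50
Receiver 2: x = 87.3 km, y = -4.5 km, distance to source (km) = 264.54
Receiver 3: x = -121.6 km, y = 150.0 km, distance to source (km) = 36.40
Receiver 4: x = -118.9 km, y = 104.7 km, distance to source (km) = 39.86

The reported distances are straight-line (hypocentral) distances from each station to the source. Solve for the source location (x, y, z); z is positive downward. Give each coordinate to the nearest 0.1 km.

x ≈ -139.8 km, y ≈ 129.1 km, depth ≈ 23.6 km

Each station gives a sphere (x−x_i)² + (y−y_i)² + z² = d_i² (stations at z=0).
Subtracting the Receiver 1 sphere from Receiver 2 and Receiver 3: z² cancels, leaving linear equations in x and y:
-131.2 x − 201.2 y = -7633.24
-549.0 x + 107.8 y = 90668.23
Solving: x ≈ -139.802, y ≈ 129.101 km (keep extra digits for the depth step; rounded: -139.8, 129.1).
Then from the Receiver 1 sphere: z² = 295.50² − (x − 152.9)² − (y − 96.1)² with x = -139.802, y = 129.101, so z ≈ 23.595 ≈ 23.6 km.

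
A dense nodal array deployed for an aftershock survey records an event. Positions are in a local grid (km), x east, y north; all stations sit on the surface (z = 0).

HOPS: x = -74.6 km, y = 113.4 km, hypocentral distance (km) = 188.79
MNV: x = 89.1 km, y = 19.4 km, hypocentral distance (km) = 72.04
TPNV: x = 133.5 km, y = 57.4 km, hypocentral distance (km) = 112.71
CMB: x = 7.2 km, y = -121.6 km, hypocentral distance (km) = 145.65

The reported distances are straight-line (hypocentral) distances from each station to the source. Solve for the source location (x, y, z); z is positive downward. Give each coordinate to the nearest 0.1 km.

(61.1, -1.8, 62.9)

Each station gives a sphere (x−x_i)² + (y−y_i)² + z² = d_i² (stations at z=0).
Subtracting the HOPS sphere from MNV and TPNV: z² cancels, leaving linear equations in x and y:
327.4 x − 188.0 y = 20342.35
416.2 x − 112.0 y = 25630.41
Solving: x ≈ 61.096, y ≈ -1.806 km (keep extra digits for the depth step; rounded: 61.1, -1.8).
Then from the HOPS sphere: z² = 188.79² − (x + 74.6)² − (y − 113.4)² with x = 61.096, y = -1.806, so z ≈ 62.895 ≈ 62.9 km.
Check against CMB (with the unrounded solution): distance 145.64 ≈ 145.65 km. ✓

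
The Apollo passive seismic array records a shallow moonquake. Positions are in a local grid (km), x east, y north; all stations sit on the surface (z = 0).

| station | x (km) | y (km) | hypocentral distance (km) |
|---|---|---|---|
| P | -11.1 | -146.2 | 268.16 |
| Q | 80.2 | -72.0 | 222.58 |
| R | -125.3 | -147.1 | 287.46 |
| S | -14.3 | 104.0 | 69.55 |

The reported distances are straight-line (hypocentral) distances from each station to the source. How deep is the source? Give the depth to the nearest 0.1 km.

Each station gives a sphere (x−x_i)² + (y−y_i)² + z² = d_i² (stations at z=0).
Subtracting the P sphere from Q and R: z² cancels, leaving linear equations in x and y:
182.6 x + 148.4 y = 12486.32
-228.4 x − 1.8 y = 5117.38
Solving: x ≈ -23.294, y ≈ 112.802 km (keep extra digits for the depth step; rounded: -23.3, 112.8).
Then from the P sphere: z² = 268.16² − (x + 11.1)² − (y + 146.2)² with x = -23.294, y = 112.802, so z ≈ 68.404 ≈ 68.4 km.

z ≈ 68.4 km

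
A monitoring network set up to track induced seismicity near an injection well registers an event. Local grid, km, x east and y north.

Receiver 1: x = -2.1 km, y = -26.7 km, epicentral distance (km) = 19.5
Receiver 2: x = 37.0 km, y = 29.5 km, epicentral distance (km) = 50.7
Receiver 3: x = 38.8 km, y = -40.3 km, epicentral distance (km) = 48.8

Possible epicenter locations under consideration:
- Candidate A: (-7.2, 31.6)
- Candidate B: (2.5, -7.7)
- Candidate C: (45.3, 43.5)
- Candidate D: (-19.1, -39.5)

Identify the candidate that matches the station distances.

For each candidate, compare |candidate − station| to the reported distance:
Candidate A: residuals Receiver 1 39.0, Receiver 2 6.5, Receiver 3 36.6 → max 39.0 km
Candidate B: residuals Receiver 1 0.0, Receiver 2 0.0, Receiver 3 0.0 → max 0.0 km
Candidate C: residuals Receiver 1 65.2, Receiver 2 34.4, Receiver 3 35.3 → max 65.2 km
Candidate D: residuals Receiver 1 1.8, Receiver 2 38.2, Receiver 3 9.1 → max 38.2 km
Only Candidate B has all residuals ≈ 0.

Candidate B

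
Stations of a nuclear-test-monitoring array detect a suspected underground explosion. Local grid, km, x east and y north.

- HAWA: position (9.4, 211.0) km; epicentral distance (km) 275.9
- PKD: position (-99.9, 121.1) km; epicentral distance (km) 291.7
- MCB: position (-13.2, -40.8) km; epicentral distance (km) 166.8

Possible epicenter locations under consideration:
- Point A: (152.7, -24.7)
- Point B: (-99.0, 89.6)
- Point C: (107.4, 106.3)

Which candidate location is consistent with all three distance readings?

Point A

For each candidate, compare |candidate − station| to the reported distance:
Point A: residuals HAWA 0.1, PKD 0.0, MCB 0.1 → max 0.1 km
Point B: residuals HAWA 113.1, PKD 260.2, MCB 10.7 → max 260.2 km
Point C: residuals HAWA 132.5, PKD 83.9, MCB 23.4 → max 132.5 km
Only Point A has all residuals ≈ 0.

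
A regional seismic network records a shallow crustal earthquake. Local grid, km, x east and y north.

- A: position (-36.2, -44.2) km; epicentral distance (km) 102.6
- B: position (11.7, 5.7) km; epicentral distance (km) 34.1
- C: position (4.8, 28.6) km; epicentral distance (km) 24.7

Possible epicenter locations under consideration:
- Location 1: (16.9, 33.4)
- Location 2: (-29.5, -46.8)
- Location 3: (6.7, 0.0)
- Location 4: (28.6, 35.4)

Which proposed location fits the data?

For each candidate, compare |candidate − station| to the reported distance:
Location 1: residuals A 8.6, B 5.9, C 11.7 → max 11.7 km
Location 2: residuals A 95.4, B 32.6, C 58.1 → max 95.4 km
Location 3: residuals A 41.0, B 26.5, C 4.0 → max 41.0 km
Location 4: residuals A 0.0, B 0.1, C 0.1 → max 0.1 km
Only Location 4 has all residuals ≈ 0.

Location 4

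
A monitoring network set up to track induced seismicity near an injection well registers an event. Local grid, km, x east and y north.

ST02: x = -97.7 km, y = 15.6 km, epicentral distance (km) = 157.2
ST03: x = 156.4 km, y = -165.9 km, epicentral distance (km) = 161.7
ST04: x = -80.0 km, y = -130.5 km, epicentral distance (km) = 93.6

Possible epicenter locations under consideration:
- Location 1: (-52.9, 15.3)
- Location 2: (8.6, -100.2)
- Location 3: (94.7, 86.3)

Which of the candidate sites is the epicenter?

For each candidate, compare |candidate − station| to the reported distance:
Location 1: residuals ST02 112.4, ST03 115.1, ST04 54.7 → max 115.1 km
Location 2: residuals ST02 0.0, ST03 0.0, ST04 0.0 → max 0.0 km
Location 3: residuals ST02 47.8, ST03 97.9, ST04 184.8 → max 184.8 km
Only Location 2 has all residuals ≈ 0.

Location 2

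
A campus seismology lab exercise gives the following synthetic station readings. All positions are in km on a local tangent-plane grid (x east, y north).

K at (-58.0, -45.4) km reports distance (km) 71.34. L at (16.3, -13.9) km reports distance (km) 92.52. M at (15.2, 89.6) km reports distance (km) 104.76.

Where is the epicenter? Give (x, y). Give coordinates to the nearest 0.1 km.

x ≈ -67.5 km, y ≈ 25.3 km

Circle about each station: (x + 58.0)² + (y + 45.4)² = 71.34²; (x − 16.3)² + (y + 13.9)² = 92.52²; (x − 15.2)² + (y − 89.6)² = 104.76².
Subtracting pairs of circle equations eliminates x²+y² and gives linear equations (the radical axes):
148.6 x + 63.0 y = -8436.81
146.4 x + 270.0 y = -3051.22
Solving the 2×2 system: x ≈ -67.5, y ≈ 25.3 km.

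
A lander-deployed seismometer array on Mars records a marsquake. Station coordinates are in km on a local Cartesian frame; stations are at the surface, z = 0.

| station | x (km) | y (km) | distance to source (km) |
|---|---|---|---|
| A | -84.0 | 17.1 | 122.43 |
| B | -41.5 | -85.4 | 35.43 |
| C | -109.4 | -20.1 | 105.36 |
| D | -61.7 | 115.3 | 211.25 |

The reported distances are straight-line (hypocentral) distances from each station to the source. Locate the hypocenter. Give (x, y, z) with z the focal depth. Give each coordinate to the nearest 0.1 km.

Each station gives a sphere (x−x_i)² + (y−y_i)² + z² = d_i² (stations at z=0).
Subtracting the A sphere from B and C: z² cancels, leaving linear equations in x and y:
85.0 x − 205.0 y = 15400.82
-50.8 x − 74.4 y = 8912.34
Solving: x ≈ -40.698, y ≈ -92.001 km (keep extra digits for the depth step; rounded: -40.7, -92.0).
Then from the A sphere: z² = 122.43² − (x + 84.0)² − (y − 17.1)² with x = -40.698, y = -92.001, so z ≈ 34.800 ≈ 34.8 km.

(-40.7, -92.0, 34.8)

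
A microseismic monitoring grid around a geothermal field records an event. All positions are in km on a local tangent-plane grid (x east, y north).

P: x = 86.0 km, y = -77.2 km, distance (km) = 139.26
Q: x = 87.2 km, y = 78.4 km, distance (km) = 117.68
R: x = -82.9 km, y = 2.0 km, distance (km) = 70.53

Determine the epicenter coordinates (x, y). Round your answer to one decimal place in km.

x ≈ -14.5 km, y ≈ 19.2 km

Circle about each station: (x − 86.0)² + (y + 77.2)² = 139.26²; (x − 87.2)² + (y − 78.4)² = 117.68²; (x + 82.9)² + (y − 2.0)² = 70.53².
Subtracting the P equation from the Q and R equations removes the quadratic terms:
2.4 x + 311.2 y = 5939.33
-337.8 x + 158.4 y = 7939.44
Solving the 2×2 system: x ≈ -14.5, y ≈ 19.2 km.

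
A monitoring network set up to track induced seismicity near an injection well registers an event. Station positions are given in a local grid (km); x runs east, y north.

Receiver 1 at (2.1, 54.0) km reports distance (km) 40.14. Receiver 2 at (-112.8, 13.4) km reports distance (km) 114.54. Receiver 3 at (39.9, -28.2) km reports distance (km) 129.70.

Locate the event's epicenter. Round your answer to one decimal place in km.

x ≈ -23.4 km, y ≈ 85.0 km

Circle about each station: (x − 2.1)² + (y − 54.0)² = 40.14²; (x + 112.8)² + (y − 13.4)² = 114.54²; (x − 39.9)² + (y + 28.2)² = 129.70².
Subtracting the Receiver 1 equation from the Receiver 2 and Receiver 3 equations removes the quadratic terms:
-229.8 x − 81.2 y = -1525.20
75.6 x − 164.4 y = -15744.03
Solving the 2×2 system: x ≈ -23.4, y ≈ 85.0 km.
Check against Receiver 1 (with the unrounded x, y): √((x − 2.1)²+(y − 54.0)²) = 40.14 ≈ 40.14 km. ✓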